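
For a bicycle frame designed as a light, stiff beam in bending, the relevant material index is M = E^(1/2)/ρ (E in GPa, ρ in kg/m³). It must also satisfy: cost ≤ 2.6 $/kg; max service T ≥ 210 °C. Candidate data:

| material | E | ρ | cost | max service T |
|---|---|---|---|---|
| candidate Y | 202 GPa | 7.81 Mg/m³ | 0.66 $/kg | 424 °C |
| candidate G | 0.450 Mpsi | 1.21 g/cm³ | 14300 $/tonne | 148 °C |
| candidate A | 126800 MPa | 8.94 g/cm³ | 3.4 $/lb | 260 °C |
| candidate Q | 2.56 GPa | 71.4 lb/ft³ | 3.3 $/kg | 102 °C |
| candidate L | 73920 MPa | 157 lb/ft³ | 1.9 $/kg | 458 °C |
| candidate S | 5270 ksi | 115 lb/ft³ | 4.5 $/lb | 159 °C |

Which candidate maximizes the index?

candidate L

Screen on constraints: cost ≤ 2.6 $/kg; max service T ≥ 210 °C. Survivors: candidate Y, candidate L.
Normalizing units and computing the index:
  candidate Y: E = 202.0 GPa, ρ = 7810 kg/m³
  candidate L: E = 73.92 GPa, ρ = 2515 kg/m³
  candidate L: M = 3.42×10⁻³
  candidate Y: M = 1.82×10⁻³
The maximum is for candidate L.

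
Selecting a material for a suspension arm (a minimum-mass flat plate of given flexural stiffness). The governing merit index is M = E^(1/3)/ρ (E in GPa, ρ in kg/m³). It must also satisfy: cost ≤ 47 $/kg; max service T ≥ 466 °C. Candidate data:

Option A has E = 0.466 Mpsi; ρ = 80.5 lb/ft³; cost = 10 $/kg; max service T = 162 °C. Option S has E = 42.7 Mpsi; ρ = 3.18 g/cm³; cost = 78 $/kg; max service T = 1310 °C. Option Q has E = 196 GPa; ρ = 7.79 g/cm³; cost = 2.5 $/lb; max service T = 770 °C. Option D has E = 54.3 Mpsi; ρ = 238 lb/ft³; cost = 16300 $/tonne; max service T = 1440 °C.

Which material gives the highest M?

option D

Screen on constraints: cost ≤ 47 $/kg; max service T ≥ 466 °C. Survivors: option Q, option D.
After converting to SI:
  option Q: E = 196.0 GPa, ρ = 7790 kg/m³
  option D: E = 374.4 GPa, ρ = 3812 kg/m³
  option D: M = 1.89×10⁻³
  option Q: M = 0.746×10⁻³
Option D ranks first.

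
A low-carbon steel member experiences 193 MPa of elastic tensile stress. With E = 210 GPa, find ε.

9.19×10⁻⁴

ε = σ/E = 193 / 210000 = 9.19×10⁻⁴.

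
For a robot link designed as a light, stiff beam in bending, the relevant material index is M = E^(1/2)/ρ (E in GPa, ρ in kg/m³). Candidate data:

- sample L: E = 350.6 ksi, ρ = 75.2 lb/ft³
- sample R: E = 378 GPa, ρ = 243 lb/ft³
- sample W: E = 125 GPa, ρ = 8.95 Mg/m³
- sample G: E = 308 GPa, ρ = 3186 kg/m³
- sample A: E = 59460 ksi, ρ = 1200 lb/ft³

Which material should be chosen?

After converting to SI:
  sample L: E = 2.417 GPa, ρ = 1205 kg/m³
  sample R: E = 378.0 GPa, ρ = 3892 kg/m³
  sample W: E = 125.0 GPa, ρ = 8950 kg/m³
  sample G: E = 308.0 GPa, ρ = 3186 kg/m³
  sample A: E = 410.0 GPa, ρ = 19220 kg/m³
  sample G: M = 5.51×10⁻³
  sample R: M = 4.99×10⁻³
  sample L: M = 1.29×10⁻³
  sample W: M = 1.25×10⁻³
  sample A: M = 1.05×10⁻³
Sample G has the largest M.

sample G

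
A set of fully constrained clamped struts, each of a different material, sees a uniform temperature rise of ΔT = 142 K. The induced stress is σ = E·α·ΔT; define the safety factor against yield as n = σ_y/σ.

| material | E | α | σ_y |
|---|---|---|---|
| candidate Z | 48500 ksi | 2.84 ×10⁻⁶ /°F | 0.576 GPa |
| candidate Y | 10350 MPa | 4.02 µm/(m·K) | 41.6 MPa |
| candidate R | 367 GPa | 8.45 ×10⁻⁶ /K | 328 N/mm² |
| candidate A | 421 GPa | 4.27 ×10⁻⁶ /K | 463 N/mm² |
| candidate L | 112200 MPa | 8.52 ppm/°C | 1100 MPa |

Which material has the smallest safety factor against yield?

Converting E to GPa, α to ×10⁻⁶/K, σ_y to MPa, then σ and n for each:
  candidate Z: E = 334.4, α = 5.11, σ_y = 576.0 → σ = 243 MPa, n = 2.37
  candidate Y: E = 10.35, α = 4.02, σ_y = 41.60 → σ = 5.91 MPa, n = 7.04
  candidate R: E = 367.0, α = 8.45, σ_y = 328.0 → σ = 440 MPa, n = 0.745
  candidate A: E = 421.0, α = 4.27, σ_y = 463.0 → σ = 255 MPa, n = 1.81
  candidate L: E = 112.2, α = 8.52, σ_y = 1100 → σ = 136 MPa, n = 8.10
Candidate R has the lowest safety factor, n = 0.745.

candidate R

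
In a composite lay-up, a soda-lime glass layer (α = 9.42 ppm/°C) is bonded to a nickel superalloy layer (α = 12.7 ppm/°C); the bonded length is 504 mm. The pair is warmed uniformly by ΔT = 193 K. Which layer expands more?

nickel superalloy

α(soda-lime glass) = 9.42×10⁻⁶/K vs α(nickel superalloy) = 12.7×10⁻⁶/K.
Higher α expands more for the same ΔT: nickel superalloy.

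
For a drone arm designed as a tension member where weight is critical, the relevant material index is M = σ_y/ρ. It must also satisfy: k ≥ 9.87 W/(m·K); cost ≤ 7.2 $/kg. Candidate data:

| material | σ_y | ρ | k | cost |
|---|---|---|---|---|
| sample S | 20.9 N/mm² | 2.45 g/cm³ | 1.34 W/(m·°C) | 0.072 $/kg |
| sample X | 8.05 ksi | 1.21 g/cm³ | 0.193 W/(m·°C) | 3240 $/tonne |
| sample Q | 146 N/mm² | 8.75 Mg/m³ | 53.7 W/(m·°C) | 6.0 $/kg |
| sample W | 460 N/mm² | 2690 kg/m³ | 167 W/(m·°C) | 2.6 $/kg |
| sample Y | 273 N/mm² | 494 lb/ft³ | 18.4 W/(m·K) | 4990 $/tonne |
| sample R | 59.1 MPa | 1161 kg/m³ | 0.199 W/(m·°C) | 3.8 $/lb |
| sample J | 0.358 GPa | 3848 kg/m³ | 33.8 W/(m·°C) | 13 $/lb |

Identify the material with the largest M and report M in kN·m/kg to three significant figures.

Screen on constraints: k ≥ 9.87 W/(m·K); cost ≤ 7.2 $/kg. Survivors: sample Q, sample W, sample Y.
Normalizing units and computing the index:
  sample Q: σ_y = 146.0 MPa, ρ = 8750 kg/m³
  sample W: σ_y = 460.0 MPa, ρ = 2690 kg/m³
  sample Y: σ_y = 273.0 MPa, ρ = 7913 kg/m³
  sample W: M = 171 kN·m/kg
  sample Y: M = 34.5 kN·m/kg
  sample Q: M = 16.7 kN·m/kg
The maximum is for sample W.

sample W, M = 171 kN·m/kg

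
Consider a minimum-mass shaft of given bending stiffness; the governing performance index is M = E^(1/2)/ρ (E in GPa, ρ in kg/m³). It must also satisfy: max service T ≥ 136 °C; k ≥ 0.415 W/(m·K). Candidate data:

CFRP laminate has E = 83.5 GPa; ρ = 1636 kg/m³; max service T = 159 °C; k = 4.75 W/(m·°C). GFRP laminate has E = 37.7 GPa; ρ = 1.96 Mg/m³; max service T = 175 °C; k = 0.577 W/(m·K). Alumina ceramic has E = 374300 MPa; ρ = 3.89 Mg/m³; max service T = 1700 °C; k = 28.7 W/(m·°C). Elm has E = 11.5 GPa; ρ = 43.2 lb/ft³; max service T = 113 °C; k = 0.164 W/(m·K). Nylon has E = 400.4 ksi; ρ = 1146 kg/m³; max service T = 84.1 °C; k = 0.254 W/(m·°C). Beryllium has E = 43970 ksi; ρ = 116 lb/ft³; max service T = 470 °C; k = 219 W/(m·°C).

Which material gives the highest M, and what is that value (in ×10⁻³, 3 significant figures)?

Screen on constraints: max service T ≥ 136 °C; k ≥ 0.415 W/(m·K). Survivors: CFRP laminate, GFRP laminate, alumina ceramic, beryllium.
In SI units:
  CFRP laminate: E = 83.50 GPa, ρ = 1636 kg/m³
  GFRP laminate: E = 37.70 GPa, ρ = 1960 kg/m³
  alumina ceramic: E = 374.3 GPa, ρ = 3890 kg/m³
  beryllium: E = 303.2 GPa, ρ = 1858 kg/m³
  beryllium: M = 9.37×10⁻³
  CFRP laminate: M = 5.59×10⁻³
  alumina ceramic: M = 4.97×10⁻³
  GFRP laminate: M = 3.13×10⁻³
Beryllium ranks first.

beryllium, M = 9.37×10⁻³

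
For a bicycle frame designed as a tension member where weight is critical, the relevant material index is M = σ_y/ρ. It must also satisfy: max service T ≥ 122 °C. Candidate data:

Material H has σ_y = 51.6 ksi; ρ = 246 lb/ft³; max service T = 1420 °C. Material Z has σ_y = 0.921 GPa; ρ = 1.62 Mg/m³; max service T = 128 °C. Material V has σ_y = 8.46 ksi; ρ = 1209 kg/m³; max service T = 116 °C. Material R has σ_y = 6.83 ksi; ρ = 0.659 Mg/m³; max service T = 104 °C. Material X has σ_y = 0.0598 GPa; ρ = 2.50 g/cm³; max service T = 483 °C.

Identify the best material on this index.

material Z

Screen on constraints: max service T ≥ 122 °C. Survivors: material H, material Z, material X.
In SI units:
  material H: σ_y = 355.8 MPa, ρ = 3941 kg/m³
  material Z: σ_y = 921.0 MPa, ρ = 1620 kg/m³
  material X: σ_y = 59.80 MPa, ρ = 2500 kg/m³
  material Z: M = 569 kN·m/kg
  material H: M = 90.3 kN·m/kg
  material X: M = 23.9 kN·m/kg
Material Z ranks first.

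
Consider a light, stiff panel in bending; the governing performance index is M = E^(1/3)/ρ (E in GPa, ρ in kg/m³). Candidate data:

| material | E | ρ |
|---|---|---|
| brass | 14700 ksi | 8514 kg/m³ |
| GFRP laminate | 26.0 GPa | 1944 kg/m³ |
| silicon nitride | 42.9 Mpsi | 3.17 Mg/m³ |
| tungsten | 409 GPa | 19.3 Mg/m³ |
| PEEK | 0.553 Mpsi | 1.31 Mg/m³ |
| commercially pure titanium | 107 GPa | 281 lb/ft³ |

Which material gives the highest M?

After converting to SI:
  brass: E = 101.4 GPa, ρ = 8514 kg/m³
  GFRP laminate: E = 26.00 GPa, ρ = 1944 kg/m³
  silicon nitride: E = 295.8 GPa, ρ = 3170 kg/m³
  tungsten: E = 409.0 GPa, ρ = 19300 kg/m³
  PEEK: E = 3.813 GPa, ρ = 1310 kg/m³
  commercially pure titanium: E = 107.0 GPa, ρ = 4501 kg/m³
  silicon nitride: M = 2.10×10⁻³
  GFRP laminate: M = 1.52×10⁻³
  PEEK: M = 1.19×10⁻³
  commercially pure titanium: M = 1.05×10⁻³
  brass: M = 0.548×10⁻³
  tungsten: M = 0.385×10⁻³
Highest index: silicon nitride.

silicon nitride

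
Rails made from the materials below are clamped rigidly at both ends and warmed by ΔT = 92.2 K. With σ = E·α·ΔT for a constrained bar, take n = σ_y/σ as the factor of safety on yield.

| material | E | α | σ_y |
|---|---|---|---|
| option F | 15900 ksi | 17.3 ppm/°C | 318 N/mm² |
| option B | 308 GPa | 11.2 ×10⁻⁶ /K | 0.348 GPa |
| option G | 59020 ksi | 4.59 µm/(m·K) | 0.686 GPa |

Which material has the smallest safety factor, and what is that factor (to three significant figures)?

option B, n = 1.09

In consistent units (E in GPa, α in ×10⁻⁶/K, σ_y in MPa):
  option F: E = 109.6, α = 17.3, σ_y = 318.0 → σ = 175 MPa, n = 1.82
  option B: E = 308.0, α = 11.2, σ_y = 348.0 → σ = 318 MPa, n = 1.09
  option G: E = 406.9, α = 4.59, σ_y = 686.0 → σ = 172 MPa, n = 3.98
Option B has the lowest safety factor, n = 1.09.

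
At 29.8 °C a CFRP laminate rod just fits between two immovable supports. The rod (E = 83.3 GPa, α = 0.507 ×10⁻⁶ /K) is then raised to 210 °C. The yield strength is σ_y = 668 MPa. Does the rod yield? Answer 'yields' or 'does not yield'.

does not yield

ΔT = 180.2 K. Constrained thermal stress σ = E·α·ΔT = 83.30×10³ MPa × 0.507×10⁻⁶ × 180.2 = 7.61 MPa (compressive).
Compare to σ_y = 668 MPa: σ < σ_y, so it does not yield.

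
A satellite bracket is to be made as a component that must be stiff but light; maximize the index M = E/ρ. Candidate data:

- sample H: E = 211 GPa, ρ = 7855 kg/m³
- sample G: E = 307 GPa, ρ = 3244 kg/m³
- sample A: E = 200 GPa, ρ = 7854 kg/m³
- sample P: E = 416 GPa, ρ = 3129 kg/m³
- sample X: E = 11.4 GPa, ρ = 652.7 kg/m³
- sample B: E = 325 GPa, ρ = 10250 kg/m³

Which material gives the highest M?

Computing M directly (units already consistent):
  sample P: M = 133 MN·m/kg
  sample G: M = 94.6 MN·m/kg
  sample B: M = 31.7 MN·m/kg
  sample H: M = 26.9 MN·m/kg
  sample A: M = 25.5 MN·m/kg
  sample X: M = 17.5 MN·m/kg
The maximum is for sample P.

sample P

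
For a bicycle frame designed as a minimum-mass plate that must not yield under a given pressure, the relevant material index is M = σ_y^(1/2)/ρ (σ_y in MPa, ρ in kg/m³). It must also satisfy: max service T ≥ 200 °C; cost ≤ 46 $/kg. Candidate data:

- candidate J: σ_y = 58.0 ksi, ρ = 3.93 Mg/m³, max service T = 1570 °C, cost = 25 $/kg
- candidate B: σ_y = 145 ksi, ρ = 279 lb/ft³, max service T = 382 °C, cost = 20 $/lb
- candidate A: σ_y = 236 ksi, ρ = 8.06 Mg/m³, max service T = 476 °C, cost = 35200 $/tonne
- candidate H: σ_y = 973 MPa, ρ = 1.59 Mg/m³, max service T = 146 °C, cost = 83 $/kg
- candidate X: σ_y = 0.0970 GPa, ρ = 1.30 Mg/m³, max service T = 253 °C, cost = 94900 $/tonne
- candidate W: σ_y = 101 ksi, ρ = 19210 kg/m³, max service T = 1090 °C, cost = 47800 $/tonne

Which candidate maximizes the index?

candidate B

Screen on constraints: max service T ≥ 200 °C; cost ≤ 46 $/kg. Survivors: candidate J, candidate B, candidate A.
Convert each candidate to consistent units, then evaluate M:
  candidate J: σ_y = 399.9 MPa, ρ = 3930 kg/m³
  candidate B: σ_y = 999.7 MPa, ρ = 4469 kg/m³
  candidate A: σ_y = 1627 MPa, ρ = 8060 kg/m³
  candidate B: M = 7.07×10⁻³
  candidate J: M = 5.09×10⁻³
  candidate A: M = 5.00×10⁻³
Candidate B has the largest M.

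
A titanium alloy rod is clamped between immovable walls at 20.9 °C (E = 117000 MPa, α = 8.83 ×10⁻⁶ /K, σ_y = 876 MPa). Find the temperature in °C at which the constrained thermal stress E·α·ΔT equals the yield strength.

E = 117000 MPa = 117.0 GPa.
E·α·ΔT = 876.0 MPa ⇒ ΔT = 876.0 / (117.0×10³ × 8.83×10⁻⁶) = 847.9 K.
T = 20.9 + 847.9 = 868.8 °C.

869 °C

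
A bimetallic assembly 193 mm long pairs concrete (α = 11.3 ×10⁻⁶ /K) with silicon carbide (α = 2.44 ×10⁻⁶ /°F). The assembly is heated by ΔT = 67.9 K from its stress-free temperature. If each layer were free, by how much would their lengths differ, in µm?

silicon carbide: α = 2.44×10⁻⁶/°F × 9/5 = 4.39×10⁻⁶/K.
Δα = |11.3 − 4.39|×10⁻⁶/K = 6.91×10⁻⁶/K.
ΔL_mismatch = Δα·L·ΔT = 6.91×10⁻⁶ × 193.0 mm × 67.9 K = 90.5 µm.

90.5 µm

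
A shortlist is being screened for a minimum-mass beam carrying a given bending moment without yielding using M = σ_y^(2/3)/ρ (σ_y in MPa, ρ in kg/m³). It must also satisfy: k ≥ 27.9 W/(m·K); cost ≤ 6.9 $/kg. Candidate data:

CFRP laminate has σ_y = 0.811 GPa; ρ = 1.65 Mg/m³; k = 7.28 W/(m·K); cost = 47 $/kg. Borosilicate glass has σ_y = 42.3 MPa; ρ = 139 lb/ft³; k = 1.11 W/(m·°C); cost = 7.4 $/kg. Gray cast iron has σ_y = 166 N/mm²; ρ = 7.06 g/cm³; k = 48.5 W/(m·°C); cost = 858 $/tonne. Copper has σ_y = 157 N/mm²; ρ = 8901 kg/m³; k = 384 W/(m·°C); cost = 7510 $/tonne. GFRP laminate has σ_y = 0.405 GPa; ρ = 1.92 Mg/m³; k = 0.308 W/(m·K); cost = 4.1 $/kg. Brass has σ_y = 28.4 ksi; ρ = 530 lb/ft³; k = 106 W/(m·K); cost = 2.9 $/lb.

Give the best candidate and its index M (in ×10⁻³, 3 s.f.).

gray cast iron, M = 4.28×10⁻³

Screen on constraints: k ≥ 27.9 W/(m·K); cost ≤ 6.9 $/kg. Survivors: gray cast iron, brass.
After converting to SI:
  gray cast iron: σ_y = 166.0 MPa, ρ = 7060 kg/m³
  brass: σ_y = 195.8 MPa, ρ = 8490 kg/m³
  gray cast iron: M = 4.28×10⁻³
  brass: M = 3.97×10⁻³
The maximum is for gray cast iron.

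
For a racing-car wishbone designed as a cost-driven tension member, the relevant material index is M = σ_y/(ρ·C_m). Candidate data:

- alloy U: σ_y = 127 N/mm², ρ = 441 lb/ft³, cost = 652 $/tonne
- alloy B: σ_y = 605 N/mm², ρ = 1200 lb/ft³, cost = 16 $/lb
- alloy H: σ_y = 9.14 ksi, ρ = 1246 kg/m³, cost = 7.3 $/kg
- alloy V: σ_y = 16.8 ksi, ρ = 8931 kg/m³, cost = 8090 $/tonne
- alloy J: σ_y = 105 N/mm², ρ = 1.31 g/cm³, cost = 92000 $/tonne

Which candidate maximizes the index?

alloy U

After converting to SI:
  alloy U: σ_y = 127.0 MPa, ρ = 7064 kg/m³, cost = 0.6520 $/kg
  alloy B: σ_y = 605.0 MPa, ρ = 19220 kg/m³, cost = 35.27 $/kg
  alloy H: σ_y = 63.02 MPa, ρ = 1246 kg/m³, cost = 7.300 $/kg
  alloy V: σ_y = 115.8 MPa, ρ = 8931 kg/m³, cost = 8.090 $/kg
  alloy J: σ_y = 105.0 MPa, ρ = 1310 kg/m³, cost = 92.00 $/kg
  alloy U: M = 27.6 kN·m per $
  alloy H: M = 6.93 kN·m per $
  alloy V: M = 1.60 kN·m per $
  alloy B: M = 0.892 kN·m per $
  alloy J: M = 0.871 kN·m per $
Highest index: alloy U.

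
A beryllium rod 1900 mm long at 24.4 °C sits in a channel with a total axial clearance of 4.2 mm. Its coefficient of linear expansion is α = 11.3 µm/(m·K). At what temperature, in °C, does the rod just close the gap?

220 °C

α·L₀·ΔT = 4.2 mm ⇒ ΔT = 4.2 / (11.3×10⁻⁶ × 1900.0) = 195.6 K.
T = 24.4 + 195.6 = 220.0 °C.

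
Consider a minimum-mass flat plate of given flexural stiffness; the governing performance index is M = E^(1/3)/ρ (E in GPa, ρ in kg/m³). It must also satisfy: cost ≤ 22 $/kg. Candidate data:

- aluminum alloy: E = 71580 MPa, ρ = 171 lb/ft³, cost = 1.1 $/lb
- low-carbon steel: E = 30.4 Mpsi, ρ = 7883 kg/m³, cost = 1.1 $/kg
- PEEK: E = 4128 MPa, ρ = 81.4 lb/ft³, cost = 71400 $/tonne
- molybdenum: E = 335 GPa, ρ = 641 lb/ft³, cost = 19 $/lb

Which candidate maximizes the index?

aluminum alloy

Screen on constraints: cost ≤ 22 $/kg. Survivors: aluminum alloy, low-carbon steel.
Normalizing units and computing the index:
  aluminum alloy: E = 71.58 GPa, ρ = 2739 kg/m³
  low-carbon steel: E = 209.6 GPa, ρ = 7883 kg/m³
  aluminum alloy: M = 1.52×10⁻³
  low-carbon steel: M = 0.754×10⁻³
Highest index: aluminum alloy.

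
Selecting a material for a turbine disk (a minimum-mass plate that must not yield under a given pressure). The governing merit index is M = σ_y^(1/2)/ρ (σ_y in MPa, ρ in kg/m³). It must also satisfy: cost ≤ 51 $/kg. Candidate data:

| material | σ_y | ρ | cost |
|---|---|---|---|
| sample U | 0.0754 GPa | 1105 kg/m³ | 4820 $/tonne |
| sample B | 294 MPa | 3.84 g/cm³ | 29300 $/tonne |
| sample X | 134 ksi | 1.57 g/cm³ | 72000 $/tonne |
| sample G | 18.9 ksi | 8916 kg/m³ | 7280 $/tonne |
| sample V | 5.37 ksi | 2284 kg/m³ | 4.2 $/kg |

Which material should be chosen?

Screen on constraints: cost ≤ 51 $/kg. Survivors: sample U, sample B, sample G, sample V.
After converting to SI:
  sample U: σ_y = 75.40 MPa, ρ = 1105 kg/m³
  sample B: σ_y = 294.0 MPa, ρ = 3840 kg/m³
  sample G: σ_y = 130.3 MPa, ρ = 8916 kg/m³
  sample V: σ_y = 37.02 MPa, ρ = 2284 kg/m³
  sample U: M = 7.86×10⁻³
  sample B: M = 4.47×10⁻³
  sample V: M = 2.66×10⁻³
  sample G: M = 1.28×10⁻³
Sample U has the largest M.

sample U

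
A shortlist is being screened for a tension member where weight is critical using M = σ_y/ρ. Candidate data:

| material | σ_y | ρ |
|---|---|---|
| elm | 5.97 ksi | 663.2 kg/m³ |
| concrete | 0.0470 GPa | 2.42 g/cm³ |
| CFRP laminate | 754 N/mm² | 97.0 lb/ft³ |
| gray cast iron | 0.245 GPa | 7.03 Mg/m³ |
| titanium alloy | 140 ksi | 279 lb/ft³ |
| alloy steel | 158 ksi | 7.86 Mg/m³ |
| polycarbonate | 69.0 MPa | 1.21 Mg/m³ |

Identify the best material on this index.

CFRP laminate

Putting every candidate on a common basis:
  elm: σ_y = 41.16 MPa, ρ = 663.2 kg/m³
  concrete: σ_y = 47.00 MPa, ρ = 2420 kg/m³
  CFRP laminate: σ_y = 754.0 MPa, ρ = 1554 kg/m³
  gray cast iron: σ_y = 245.0 MPa, ρ = 7030 kg/m³
  titanium alloy: σ_y = 965.3 MPa, ρ = 4469 kg/m³
  alloy steel: σ_y = 1089 MPa, ρ = 7860 kg/m³
  polycarbonate: σ_y = 69.00 MPa, ρ = 1210 kg/m³
  CFRP laminate: M = 485 kN·m/kg
  titanium alloy: M = 216 kN·m/kg
  alloy steel: M = 139 kN·m/kg
  elm: M = 62.1 kN·m/kg
  polycarbonate: M = 57.0 kN·m/kg
  gray cast iron: M = 34.9 kN·m/kg
  concrete: M = 19.4 kN·m/kg
Highest index: CFRP laminate.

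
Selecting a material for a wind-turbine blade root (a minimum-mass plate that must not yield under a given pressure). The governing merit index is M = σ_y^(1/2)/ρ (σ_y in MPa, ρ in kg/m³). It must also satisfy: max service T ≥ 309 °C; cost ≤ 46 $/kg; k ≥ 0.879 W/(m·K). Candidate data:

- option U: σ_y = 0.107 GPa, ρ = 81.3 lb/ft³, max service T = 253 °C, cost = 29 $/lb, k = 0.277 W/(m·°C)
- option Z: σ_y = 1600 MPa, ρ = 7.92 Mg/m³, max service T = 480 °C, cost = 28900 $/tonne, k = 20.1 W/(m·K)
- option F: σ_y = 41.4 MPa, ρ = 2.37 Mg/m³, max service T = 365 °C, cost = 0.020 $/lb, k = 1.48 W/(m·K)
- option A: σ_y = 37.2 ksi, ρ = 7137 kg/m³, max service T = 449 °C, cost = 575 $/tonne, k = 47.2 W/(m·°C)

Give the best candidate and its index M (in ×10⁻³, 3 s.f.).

option Z, M = 5.05×10⁻³

Screen on constraints: max service T ≥ 309 °C; cost ≤ 46 $/kg; k ≥ 0.879 W/(m·K). Survivors: option Z, option F, option A.
In SI units:
  option Z: σ_y = 1600 MPa, ρ = 7920 kg/m³
  option F: σ_y = 41.40 MPa, ρ = 2370 kg/m³
  option A: σ_y = 256.5 MPa, ρ = 7137 kg/m³
  option Z: M = 5.05×10⁻³
  option F: M = 2.71×10⁻³
  option A: M = 2.24×10⁻³
Option Z ranks first.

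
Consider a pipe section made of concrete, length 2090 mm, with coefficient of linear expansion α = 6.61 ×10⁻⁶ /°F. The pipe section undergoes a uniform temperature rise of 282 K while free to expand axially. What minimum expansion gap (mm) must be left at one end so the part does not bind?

7.01 mm

Convert α: 6.61×10⁻⁶/°F × (9/5) = 11.9×10⁻⁶/K.
ΔL = α·L₀·ΔT = 11.9×10⁻⁶ × 2090 mm × 282.0 K = 7.01 mm.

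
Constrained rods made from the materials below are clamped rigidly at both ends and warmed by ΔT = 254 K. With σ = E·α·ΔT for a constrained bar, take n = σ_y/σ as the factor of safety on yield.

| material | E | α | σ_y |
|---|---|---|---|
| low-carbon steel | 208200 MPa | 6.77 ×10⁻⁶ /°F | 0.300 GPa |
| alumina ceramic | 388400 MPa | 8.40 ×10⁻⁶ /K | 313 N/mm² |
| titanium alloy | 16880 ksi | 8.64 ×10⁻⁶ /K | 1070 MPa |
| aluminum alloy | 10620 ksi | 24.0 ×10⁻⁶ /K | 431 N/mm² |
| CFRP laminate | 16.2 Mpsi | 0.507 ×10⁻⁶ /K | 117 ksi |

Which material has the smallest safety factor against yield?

alumina ceramic

Per material, after unit conversion:
  low-carbon steel: E = 208.2, α = 12.2, σ_y = 300.0 → σ = 644 MPa, n = 0.466
  alumina ceramic: E = 388.4, α = 8.40, σ_y = 313.0 → σ = 829 MPa, n = 0.378
  titanium alloy: E = 116.4, α = 8.64, σ_y = 1070 → σ = 255 MPa, n = 4.19
  aluminum alloy: E = 73.22, α = 24.0, σ_y = 431.0 → σ = 446 MPa, n = 0.966
  CFRP laminate: E = 111.7, α = 0.507, σ_y = 806.7 → σ = 14.4 MPa, n = 56.1
The minimum is alumina ceramic at n = 0.378.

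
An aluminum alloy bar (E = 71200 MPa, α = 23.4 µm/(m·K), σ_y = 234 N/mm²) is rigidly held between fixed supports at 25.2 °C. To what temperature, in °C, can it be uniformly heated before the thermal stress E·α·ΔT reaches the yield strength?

E = 71200 MPa = 71.20 GPa.
σ_y = 234 N/mm² = 234.0 MPa.
E·α·ΔT = 234.0 MPa ⇒ ΔT = 234.0 / (71.20×10³ × 23.4×10⁻⁶) = 140.4 K.
T = 25.2 + 140.4 = 165.6 °C.

166 °C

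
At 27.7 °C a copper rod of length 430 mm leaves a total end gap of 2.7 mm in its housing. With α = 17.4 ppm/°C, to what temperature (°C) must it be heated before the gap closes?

389 °C

α·L₀·ΔT = 2.7 mm ⇒ ΔT = 2.7 / (17.4×10⁻⁶ × 430.0) = 360.9 K.
T = 27.7 + 360.9 = 388.6 °C.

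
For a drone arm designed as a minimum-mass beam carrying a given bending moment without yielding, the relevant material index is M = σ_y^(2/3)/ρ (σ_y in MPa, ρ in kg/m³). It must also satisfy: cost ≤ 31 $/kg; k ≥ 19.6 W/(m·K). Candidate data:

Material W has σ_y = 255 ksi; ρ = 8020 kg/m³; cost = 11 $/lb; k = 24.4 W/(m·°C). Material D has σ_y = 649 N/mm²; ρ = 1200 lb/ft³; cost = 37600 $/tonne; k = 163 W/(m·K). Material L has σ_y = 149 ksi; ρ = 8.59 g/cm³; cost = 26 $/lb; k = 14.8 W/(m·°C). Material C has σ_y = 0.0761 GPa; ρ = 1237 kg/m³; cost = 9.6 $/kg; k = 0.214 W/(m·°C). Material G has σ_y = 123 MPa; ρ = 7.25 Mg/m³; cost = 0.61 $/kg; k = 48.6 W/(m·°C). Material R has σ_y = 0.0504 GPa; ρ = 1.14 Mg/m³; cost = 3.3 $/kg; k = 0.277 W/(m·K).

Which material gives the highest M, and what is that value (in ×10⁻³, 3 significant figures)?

material W, M = 18.2×10⁻³

Screen on constraints: cost ≤ 31 $/kg; k ≥ 19.6 W/(m·K). Survivors: material W, material G.
Convert each candidate to consistent units, then evaluate M:
  material W: σ_y = 1758 MPa, ρ = 8020 kg/m³
  material G: σ_y = 123.0 MPa, ρ = 7250 kg/m³
  material W: M = 18.2×10⁻³
  material G: M = 3.41×10⁻³
Material W has the largest M.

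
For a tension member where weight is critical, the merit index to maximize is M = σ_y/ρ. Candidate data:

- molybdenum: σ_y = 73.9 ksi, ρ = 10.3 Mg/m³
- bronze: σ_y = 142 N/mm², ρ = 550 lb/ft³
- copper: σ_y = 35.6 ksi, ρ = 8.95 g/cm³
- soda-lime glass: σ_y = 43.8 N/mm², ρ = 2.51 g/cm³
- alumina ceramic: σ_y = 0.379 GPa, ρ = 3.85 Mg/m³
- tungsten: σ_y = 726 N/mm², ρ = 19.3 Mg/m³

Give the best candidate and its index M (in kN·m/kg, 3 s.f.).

alumina ceramic, M = 98.4 kN·m/kg

Normalizing units and computing the index:
  molybdenum: σ_y = 509.5 MPa, ρ = 10300 kg/m³
  bronze: σ_y = 142.0 MPa, ρ = 8810 kg/m³
  copper: σ_y = 245.5 MPa, ρ = 8950 kg/m³
  soda-lime glass: σ_y = 43.80 MPa, ρ = 2510 kg/m³
  alumina ceramic: σ_y = 379.0 MPa, ρ = 3850 kg/m³
  tungsten: σ_y = 726.0 MPa, ρ = 19300 kg/m³
  alumina ceramic: M = 98.4 kN·m/kg
  molybdenum: M = 49.5 kN·m/kg
  tungsten: M = 37.6 kN·m/kg
  copper: M = 27.4 kN·m/kg
  soda-lime glass: M = 17.5 kN·m/kg
  bronze: M = 16.1 kN·m/kg
Highest index: alumina ceramic.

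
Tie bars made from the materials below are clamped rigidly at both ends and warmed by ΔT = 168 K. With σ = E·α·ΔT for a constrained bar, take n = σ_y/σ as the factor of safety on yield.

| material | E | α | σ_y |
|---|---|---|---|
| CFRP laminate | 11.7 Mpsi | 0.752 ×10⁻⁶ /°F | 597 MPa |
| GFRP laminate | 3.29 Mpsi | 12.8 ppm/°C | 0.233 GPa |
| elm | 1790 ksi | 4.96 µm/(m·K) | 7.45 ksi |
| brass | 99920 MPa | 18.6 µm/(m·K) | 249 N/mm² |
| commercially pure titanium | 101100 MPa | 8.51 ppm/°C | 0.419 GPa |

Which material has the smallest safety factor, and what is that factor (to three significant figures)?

In consistent units (E in GPa, α in ×10⁻⁶/K, σ_y in MPa):
  CFRP laminate: E = 80.67, α = 1.35, σ_y = 597.0 → σ = 18.3 MPa, n = 32.5
  GFRP laminate: E = 22.68, α = 12.8, σ_y = 233.0 → σ = 48.8 MPa, n = 4.78
  elm: E = 12.34, α = 4.96, σ_y = 51.37 → σ = 10.3 MPa, n = 4.99
  brass: E = 99.92, α = 18.6, σ_y = 249.0 → σ = 312 MPa, n = 0.797
  commercially pure titanium: E = 101.1, α = 8.51, σ_y = 419.0 → σ = 145 MPa, n = 2.90
Smallest n: brass with n = 0.797.

brass, n = 0.797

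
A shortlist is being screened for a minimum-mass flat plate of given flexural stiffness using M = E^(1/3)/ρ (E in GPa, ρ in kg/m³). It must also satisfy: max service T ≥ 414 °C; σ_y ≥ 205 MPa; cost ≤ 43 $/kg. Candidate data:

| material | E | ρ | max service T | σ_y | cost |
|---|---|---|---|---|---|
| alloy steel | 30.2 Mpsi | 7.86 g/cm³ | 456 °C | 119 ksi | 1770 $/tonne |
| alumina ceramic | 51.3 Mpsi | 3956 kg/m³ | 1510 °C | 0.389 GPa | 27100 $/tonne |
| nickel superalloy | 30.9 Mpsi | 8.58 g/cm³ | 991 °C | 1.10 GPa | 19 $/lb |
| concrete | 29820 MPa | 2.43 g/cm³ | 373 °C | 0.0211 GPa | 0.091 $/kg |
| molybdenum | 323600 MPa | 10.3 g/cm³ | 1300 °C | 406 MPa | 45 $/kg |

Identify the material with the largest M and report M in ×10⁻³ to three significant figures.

alumina ceramic, M = 1.79×10⁻³

Screen on constraints: max service T ≥ 414 °C; σ_y ≥ 205 MPa; cost ≤ 43 $/kg. Survivors: alloy steel, alumina ceramic, nickel superalloy.
In SI units:
  alloy steel: E = 208.2 GPa, ρ = 7860 kg/m³
  alumina ceramic: E = 353.7 GPa, ρ = 3956 kg/m³
  nickel superalloy: E = 213.0 GPa, ρ = 8580 kg/m³
  alumina ceramic: M = 1.79×10⁻³
  alloy steel: M = 0.754×10⁻³
  nickel superalloy: M = 0.696×10⁻³
Alumina ceramic ranks first.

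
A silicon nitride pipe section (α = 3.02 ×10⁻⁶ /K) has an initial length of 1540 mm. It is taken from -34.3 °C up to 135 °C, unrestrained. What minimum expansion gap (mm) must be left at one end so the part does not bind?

ΔT = 135 − (-34.3) = 169.3 K.
ΔL = α·L₀·ΔT = 3.02×10⁻⁶ × 1540 mm × 169.3 K = 0.787 mm.

0.787 mm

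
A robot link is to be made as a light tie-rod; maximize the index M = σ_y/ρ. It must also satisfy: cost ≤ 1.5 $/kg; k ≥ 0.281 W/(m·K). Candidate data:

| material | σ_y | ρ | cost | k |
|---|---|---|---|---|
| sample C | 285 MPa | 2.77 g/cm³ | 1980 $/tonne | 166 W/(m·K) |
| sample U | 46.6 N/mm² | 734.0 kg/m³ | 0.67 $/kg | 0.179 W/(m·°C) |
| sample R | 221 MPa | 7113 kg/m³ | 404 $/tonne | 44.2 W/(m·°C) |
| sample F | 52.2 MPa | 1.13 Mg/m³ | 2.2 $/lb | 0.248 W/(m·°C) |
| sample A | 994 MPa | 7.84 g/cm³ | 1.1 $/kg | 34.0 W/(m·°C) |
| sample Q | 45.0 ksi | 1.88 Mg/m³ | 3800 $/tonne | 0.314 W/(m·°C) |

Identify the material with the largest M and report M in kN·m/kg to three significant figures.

Screen on constraints: cost ≤ 1.5 $/kg; k ≥ 0.281 W/(m·K). Survivors: sample R, sample A.
Normalizing units and computing the index:
  sample R: σ_y = 221.0 MPa, ρ = 7113 kg/m³
  sample A: σ_y = 994.0 MPa, ρ = 7840 kg/m³
  sample A: M = 127 kN·m/kg
  sample R: M = 31.1 kN·m/kg
Highest index: sample A.

sample A, M = 127 kN·m/kg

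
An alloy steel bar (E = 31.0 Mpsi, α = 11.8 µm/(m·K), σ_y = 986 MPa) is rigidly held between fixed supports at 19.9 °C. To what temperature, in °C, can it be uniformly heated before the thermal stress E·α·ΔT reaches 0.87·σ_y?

360 °C

E = 31.0 Mpsi = 213.7 GPa.
E·α·ΔT = 857.8 MPa ⇒ ΔT = 857.8 / (213.7×10³ × 11.8×10⁻⁶) = 340.1 K.
T = 19.9 + 340.1 = 360.0 °C.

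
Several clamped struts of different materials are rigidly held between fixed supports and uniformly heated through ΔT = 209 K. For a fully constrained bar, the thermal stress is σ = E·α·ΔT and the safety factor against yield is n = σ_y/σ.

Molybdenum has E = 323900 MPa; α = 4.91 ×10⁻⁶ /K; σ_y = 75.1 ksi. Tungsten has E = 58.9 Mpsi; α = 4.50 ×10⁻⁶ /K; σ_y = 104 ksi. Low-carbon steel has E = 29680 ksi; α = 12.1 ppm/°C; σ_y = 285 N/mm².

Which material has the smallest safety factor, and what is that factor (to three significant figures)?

low-carbon steel, n = 0.551

With everything in SI (GPa, ×10⁻⁶/K, MPa):
  molybdenum: E = 323.9, α = 4.91, σ_y = 517.8 → σ = 332 MPa, n = 1.56
  tungsten: E = 406.1, α = 4.50, σ_y = 717.1 → σ = 382 MPa, n = 1.88
  low-carbon steel: E = 204.6, α = 12.1, σ_y = 285.0 → σ = 518 MPa, n = 0.551
The minimum is low-carbon steel at n = 0.551.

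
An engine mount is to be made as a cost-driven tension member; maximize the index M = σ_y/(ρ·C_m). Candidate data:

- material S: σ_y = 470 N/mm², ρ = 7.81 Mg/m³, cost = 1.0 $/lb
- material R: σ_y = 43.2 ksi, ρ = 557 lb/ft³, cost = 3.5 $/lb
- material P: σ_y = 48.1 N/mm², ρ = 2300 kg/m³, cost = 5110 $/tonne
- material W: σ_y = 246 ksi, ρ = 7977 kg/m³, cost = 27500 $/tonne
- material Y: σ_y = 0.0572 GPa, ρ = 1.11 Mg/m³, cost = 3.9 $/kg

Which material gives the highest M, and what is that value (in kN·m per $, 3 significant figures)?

After converting to SI:
  material S: σ_y = 470.0 MPa, ρ = 7810 kg/m³, cost = 2.205 $/kg
  material R: σ_y = 297.9 MPa, ρ = 8922 kg/m³, cost = 7.716 $/kg
  material P: σ_y = 48.10 MPa, ρ = 2300 kg/m³, cost = 5.110 $/kg
  material W: σ_y = 1696 MPa, ρ = 7977 kg/m³, cost = 27.50 $/kg
  material Y: σ_y = 57.20 MPa, ρ = 1110 kg/m³, cost = 3.900 $/kg
  material S: M = 27.3 kN·m per $
  material Y: M = 13.2 kN·m per $
  material W: M = 7.73 kN·m per $
  material R: M = 4.33 kN·m per $
  material P: M = 4.09 kN·m per $
Material S ranks first.

material S, M = 27.3 kN·m per $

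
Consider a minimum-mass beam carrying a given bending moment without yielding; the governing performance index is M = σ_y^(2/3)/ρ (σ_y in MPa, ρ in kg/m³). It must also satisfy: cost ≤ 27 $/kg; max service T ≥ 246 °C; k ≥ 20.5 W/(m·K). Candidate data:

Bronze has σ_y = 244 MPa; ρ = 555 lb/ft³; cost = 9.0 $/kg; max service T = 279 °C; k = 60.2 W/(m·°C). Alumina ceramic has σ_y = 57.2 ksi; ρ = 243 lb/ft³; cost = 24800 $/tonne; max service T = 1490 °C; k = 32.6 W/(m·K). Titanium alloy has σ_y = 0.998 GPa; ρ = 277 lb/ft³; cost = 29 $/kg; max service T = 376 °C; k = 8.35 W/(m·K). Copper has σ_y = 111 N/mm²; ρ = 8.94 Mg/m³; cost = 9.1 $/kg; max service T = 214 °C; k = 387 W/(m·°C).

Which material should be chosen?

alumina ceramic

Screen on constraints: cost ≤ 27 $/kg; max service T ≥ 246 °C; k ≥ 20.5 W/(m·K). Survivors: bronze, alumina ceramic.
Putting every candidate on a common basis:
  bronze: σ_y = 244.0 MPa, ρ = 8890 kg/m³
  alumina ceramic: σ_y = 394.4 MPa, ρ = 3892 kg/m³
  alumina ceramic: M = 13.8×10⁻³
  bronze: M = 4.39×10⁻³
The maximum is for alumina ceramic.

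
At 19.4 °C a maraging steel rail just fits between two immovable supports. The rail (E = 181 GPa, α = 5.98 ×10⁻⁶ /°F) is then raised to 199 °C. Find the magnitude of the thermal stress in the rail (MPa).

α = 5.98×10⁻⁶/°F × 9/5 = 10.8×10⁻⁶/K.
ΔT = 179.6 K. Constrained thermal stress σ = E·α·ΔT = 181.0×10³ MPa × 10.8×10⁻⁶ × 179.6 = 350 MPa (compressive).

350 MPa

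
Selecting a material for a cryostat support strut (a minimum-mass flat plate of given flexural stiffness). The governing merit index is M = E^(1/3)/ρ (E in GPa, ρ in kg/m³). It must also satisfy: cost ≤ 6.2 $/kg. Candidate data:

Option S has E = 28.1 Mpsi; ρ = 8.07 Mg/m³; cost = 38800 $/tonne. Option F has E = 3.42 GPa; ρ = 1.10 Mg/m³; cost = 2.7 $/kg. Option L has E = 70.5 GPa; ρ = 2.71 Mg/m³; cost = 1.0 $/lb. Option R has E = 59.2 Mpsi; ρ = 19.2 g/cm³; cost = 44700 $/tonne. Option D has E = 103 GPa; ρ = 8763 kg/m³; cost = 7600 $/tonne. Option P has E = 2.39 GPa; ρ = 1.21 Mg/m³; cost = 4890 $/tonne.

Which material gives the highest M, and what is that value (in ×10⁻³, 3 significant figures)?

Screen on constraints: cost ≤ 6.2 $/kg. Survivors: option F, option L, option P.
In SI units:
  option F: E = 3.420 GPa, ρ = 1100 kg/m³
  option L: E = 70.50 GPa, ρ = 2710 kg/m³
  option P: E = 2.390 GPa, ρ = 1210 kg/m³
  option L: M = 1.52×10⁻³
  option F: M = 1.37×10⁻³
  option P: M = 1.10×10⁻³
Option L ranks first.

option L, M = 1.52×10⁻³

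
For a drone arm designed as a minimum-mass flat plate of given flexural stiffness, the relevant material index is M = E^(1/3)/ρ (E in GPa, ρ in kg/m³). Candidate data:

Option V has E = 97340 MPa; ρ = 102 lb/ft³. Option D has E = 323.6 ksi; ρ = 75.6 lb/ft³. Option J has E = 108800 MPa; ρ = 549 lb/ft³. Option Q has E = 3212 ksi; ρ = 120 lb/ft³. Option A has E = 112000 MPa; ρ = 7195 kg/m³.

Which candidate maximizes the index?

option V

In SI units:
  option V: E = 97.34 GPa, ρ = 1634 kg/m³
  option D: E = 2.231 GPa, ρ = 1211 kg/m³
  option J: E = 108.8 GPa, ρ = 8794 kg/m³
  option Q: E = 22.15 GPa, ρ = 1922 kg/m³
  option A: E = 112.0 GPa, ρ = 7195 kg/m³
  option V: M = 2.82×10⁻³
  option Q: M = 1.46×10⁻³
  option D: M = 1.08×10⁻³
  option A: M = 0.670×10⁻³
  option J: M = 0.543×10⁻³
Highest index: option V.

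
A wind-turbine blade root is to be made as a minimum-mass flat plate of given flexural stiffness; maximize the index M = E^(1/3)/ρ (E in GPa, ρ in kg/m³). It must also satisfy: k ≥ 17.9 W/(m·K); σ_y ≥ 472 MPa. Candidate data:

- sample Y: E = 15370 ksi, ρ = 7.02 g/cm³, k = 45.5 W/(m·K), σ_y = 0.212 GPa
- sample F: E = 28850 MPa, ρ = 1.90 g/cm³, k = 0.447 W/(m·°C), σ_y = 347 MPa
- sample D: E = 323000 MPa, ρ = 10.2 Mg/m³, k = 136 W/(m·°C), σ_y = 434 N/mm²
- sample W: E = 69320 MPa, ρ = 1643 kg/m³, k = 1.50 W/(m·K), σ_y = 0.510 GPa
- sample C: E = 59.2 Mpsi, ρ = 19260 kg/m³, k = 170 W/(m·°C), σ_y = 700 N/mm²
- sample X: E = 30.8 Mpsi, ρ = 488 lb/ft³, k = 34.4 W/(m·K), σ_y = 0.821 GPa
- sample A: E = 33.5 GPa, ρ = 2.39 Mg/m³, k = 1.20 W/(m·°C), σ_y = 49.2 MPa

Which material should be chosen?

sample X

Screen on constraints: k ≥ 17.9 W/(m·K); σ_y ≥ 472 MPa. Survivors: sample C, sample X.
Convert each candidate to consistent units, then evaluate M:
  sample C: E = 408.2 GPa, ρ = 19260 kg/m³
  sample X: E = 212.4 GPa, ρ = 7817 kg/m³
  sample X: M = 0.763×10⁻³
  sample C: M = 0.385×10⁻³
Highest index: sample X.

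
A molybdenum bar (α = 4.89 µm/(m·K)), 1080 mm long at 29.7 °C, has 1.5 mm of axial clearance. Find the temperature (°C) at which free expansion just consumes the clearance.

α·L₀·ΔT = 1.5 mm ⇒ ΔT = 1.5 / (4.89×10⁻⁶ × 1080.0) = 284.0 K.
T = 29.7 + 284.0 = 313.7 °C.

314 °C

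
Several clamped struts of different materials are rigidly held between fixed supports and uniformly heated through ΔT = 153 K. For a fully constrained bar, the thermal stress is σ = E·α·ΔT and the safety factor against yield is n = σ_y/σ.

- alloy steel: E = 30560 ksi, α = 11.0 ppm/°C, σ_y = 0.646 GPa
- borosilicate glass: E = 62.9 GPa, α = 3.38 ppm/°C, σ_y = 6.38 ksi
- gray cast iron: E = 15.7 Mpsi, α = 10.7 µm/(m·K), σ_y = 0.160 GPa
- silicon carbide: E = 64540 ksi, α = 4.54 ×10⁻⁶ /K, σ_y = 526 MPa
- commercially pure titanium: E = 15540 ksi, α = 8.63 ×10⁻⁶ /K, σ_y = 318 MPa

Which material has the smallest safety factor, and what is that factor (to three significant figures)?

gray cast iron, n = 0.903

In consistent units (E in GPa, α in ×10⁻⁶/K, σ_y in MPa):
  alloy steel: E = 210.7, α = 11.0, σ_y = 646.0 → σ = 355 MPa, n = 1.82
  borosilicate glass: E = 62.90, α = 3.38, σ_y = 43.99 → σ = 32.5 MPa, n = 1.35
  gray cast iron: E = 108.2, α = 10.7, σ_y = 160.0 → σ = 177 MPa, n = 0.903
  silicon carbide: E = 445.0, α = 4.54, σ_y = 526.0 → σ = 309 MPa, n = 1.70
  commercially pure titanium: E = 107.1, α = 8.63, σ_y = 318.0 → σ = 141 MPa, n = 2.25
Smallest n: gray cast iron with n = 0.903.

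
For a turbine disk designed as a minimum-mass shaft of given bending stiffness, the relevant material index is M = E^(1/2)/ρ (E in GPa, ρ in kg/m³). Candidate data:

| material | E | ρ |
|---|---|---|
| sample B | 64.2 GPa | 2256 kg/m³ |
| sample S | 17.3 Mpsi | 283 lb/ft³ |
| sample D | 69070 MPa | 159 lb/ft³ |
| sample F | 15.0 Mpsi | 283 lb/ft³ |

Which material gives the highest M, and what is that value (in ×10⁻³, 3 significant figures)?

Putting every candidate on a common basis:
  sample B: E = 64.20 GPa, ρ = 2256 kg/m³
  sample S: E = 119.3 GPa, ρ = 4533 kg/m³
  sample D: E = 69.07 GPa, ρ = 2547 kg/m³
  sample F: E = 103.4 GPa, ρ = 4533 kg/m³
  sample B: M = 3.55×10⁻³
  sample D: M = 3.26×10⁻³
  sample S: M = 2.41×10⁻³
  sample F: M = 2.24×10⁻³
Sample B ranks first.

sample B, M = 3.55×10⁻³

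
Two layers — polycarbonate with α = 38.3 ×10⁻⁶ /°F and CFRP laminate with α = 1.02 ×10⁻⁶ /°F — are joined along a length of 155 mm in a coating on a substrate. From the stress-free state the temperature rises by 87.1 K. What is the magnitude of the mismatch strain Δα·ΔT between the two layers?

polycarbonate: α = 38.3×10⁻⁶/°F × 9/5 = 68.9×10⁻⁶/K.
CFRP laminate: α = 1.02×10⁻⁶/°F × 9/5 = 1.84×10⁻⁶/K.
Δα = |68.9 − 1.84|×10⁻⁶/K = 67.1×10⁻⁶/K.
Mismatch strain = Δα·ΔT = 67.1×10⁻⁶ × 87.1 = 5.84×10⁻³.

5.84×10⁻³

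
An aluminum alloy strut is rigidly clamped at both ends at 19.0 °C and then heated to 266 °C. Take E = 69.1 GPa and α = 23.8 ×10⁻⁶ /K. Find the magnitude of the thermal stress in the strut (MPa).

406 MPa

ΔT = 247.0 K. Constrained thermal stress σ = E·α·ΔT = 69.10×10³ MPa × 23.8×10⁻⁶ × 247.0 = 406 MPa (compressive).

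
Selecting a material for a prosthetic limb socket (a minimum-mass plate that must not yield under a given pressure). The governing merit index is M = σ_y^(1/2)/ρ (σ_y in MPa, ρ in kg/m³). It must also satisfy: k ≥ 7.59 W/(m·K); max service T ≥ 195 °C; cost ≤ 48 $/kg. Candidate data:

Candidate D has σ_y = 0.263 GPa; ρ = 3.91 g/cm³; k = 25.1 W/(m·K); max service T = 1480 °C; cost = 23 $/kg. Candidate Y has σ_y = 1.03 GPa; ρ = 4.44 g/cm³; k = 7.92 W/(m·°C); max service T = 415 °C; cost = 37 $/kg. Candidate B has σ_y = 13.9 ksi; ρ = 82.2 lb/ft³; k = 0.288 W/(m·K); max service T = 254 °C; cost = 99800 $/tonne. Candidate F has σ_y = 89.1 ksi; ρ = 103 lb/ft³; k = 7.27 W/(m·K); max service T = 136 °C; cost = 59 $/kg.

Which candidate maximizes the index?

Screen on constraints: k ≥ 7.59 W/(m·K); max service T ≥ 195 °C; cost ≤ 48 $/kg. Survivors: candidate D, candidate Y.
After converting to SI:
  candidate D: σ_y = 263.0 MPa, ρ = 3910 kg/m³
  candidate Y: σ_y = 1030 MPa, ρ = 4440 kg/m³
  candidate Y: M = 7.23×10⁻³
  candidate D: M = 4.15×10⁻³
Highest index: candidate Y.

candidate Y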